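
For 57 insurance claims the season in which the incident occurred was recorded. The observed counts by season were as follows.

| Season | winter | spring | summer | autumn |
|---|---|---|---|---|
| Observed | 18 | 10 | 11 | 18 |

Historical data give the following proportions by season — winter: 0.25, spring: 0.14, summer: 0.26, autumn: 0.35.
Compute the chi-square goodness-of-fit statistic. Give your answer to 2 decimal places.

Expected counts E_i = n·p_i: 57×0.25 = 14.25, 57×0.14 = 7.98, 57×0.26 = 14.82, 57×0.35 = 19.95.
χ² = (18−14.25)²/14.25 + (10−7.98)²/7.98 + (11−14.82)²/14.82 + (18−19.95)²/19.95
   = 0.987 + 0.511 + 0.985 + 0.191
Sum = 2.67

2.67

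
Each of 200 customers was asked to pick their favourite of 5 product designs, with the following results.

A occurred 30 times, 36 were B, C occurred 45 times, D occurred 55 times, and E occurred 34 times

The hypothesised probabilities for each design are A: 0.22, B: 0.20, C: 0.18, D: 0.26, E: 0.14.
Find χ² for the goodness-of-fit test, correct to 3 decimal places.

8.563

Expected counts E_i = n·p_i: 200×0.22 = 44, 200×0.20 = 40, 200×0.18 = 36, 200×0.26 = 52, 200×0.14 = 28.
A: (30 − 44)²/44 = 196/44 = 4.4545
B: (36 − 40)²/40 = 16/40 = 0.4000
C: (45 − 36)²/36 = 81/36 = 2.2500
D: (55 − 52)²/52 = 9/52 = 0.1731
E: (34 − 28)²/28 = 36/28 = 1.2857
Sum = 8.563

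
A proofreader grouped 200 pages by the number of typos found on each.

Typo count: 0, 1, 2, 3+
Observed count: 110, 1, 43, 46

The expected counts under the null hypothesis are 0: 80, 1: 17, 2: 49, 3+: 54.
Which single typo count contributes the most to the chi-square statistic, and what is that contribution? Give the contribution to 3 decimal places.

0: (110 − 80)²/80 = 900/80 = 11.2500
1: (1 − 17)²/17 = 256/17 = 15.0588
2: (43 − 49)²/49 = 36/49 = 0.7347
3+: (46 − 54)²/54 = 64/54 = 1.1852
The largest term is for 1: 15.059.

1, 15.059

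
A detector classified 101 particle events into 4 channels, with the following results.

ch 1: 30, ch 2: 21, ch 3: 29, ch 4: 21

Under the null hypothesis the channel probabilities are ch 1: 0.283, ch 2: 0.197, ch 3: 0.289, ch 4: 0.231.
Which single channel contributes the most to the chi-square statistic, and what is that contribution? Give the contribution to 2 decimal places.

ch 4, 0.23

Expected counts E_i = n·p_i: 101×0.283 = 28.583, 101×0.197 = 19.897, 101×0.289 = 29.189, 101×0.231 = 23.331.
cat         O        E   (O−E)²/E
ch 1       30   28.583      0.070
ch 2       21   19.897      0.061
ch 3       29   29.189      0.001
ch 4       21   23.331      0.233
The largest term is for ch 4: 0.23.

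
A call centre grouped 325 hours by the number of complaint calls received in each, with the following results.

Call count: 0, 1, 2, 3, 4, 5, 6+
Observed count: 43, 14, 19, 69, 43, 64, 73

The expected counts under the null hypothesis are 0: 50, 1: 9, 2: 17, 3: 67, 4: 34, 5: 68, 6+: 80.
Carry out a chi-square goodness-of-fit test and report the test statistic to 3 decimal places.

7.283

χ² = (43−50)²/50 + (14−9)²/9 + (19−17)²/17 + (69−67)²/67 + (43−34)²/34 + (64−68)²/68 + (73−80)²/80
   = 0.9800 + 2.7778 + 0.2353 + 0.0597 + 2.3824 + 0.2353 + 0.6125
Sum = 7.283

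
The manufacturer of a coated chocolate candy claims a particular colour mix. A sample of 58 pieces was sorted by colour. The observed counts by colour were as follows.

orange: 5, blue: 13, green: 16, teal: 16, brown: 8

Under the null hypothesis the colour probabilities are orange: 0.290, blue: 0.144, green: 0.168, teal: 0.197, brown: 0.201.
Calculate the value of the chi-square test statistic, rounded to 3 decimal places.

17.888

Expected counts E_i = n·p_i: 58×0.290 = 16.82, 58×0.144 = 8.352, 58×0.168 = 9.744, 58×0.197 = 11.426, 58×0.201 = 11.658.
orange: (5 − 16.82)²/16.82 = 139.7124/16.82 = 8.3063
blue: (13 − 8.352)²/8.352 = 21.603904/8.352 = 2.5867
green: (16 − 9.744)²/9.744 = 39.137536/9.744 = 4.0166
teal: (16 − 11.426)²/11.426 = 20.921476/11.426 = 1.8310
brown: (8 − 11.658)²/11.658 = 13.380964/11.658 = 1.1478
Sum = 17.888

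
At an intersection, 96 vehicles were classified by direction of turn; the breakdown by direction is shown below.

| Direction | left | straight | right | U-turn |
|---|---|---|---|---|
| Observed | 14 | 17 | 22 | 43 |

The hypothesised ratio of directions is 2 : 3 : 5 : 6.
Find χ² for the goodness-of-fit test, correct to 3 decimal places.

Ratio total = 16. Expected counts: 96×2/16 = 12, 96×3/16 = 18, 96×5/16 = 30, 96×6/16 = 36.
cat           O        E   (O−E)²/E
left         14       12     0.3333
straight     17       18     0.0556
right        22       30     2.1333
U-turn       43       36     1.3611
Sum = 3.883

3.883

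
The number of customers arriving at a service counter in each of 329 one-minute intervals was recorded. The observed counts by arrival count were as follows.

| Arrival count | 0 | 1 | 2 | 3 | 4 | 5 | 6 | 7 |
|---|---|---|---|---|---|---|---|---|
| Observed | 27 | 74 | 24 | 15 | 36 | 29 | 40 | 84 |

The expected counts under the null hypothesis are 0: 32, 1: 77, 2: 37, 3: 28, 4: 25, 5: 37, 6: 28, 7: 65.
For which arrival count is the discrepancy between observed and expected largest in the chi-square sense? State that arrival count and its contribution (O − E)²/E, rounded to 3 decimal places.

0: (27 − 32)²/32 = 25/32 = 0.7813
1: (74 − 77)²/77 = 9/77 = 0.1169
2: (24 − 37)²/37 = 169/37 = 4.5676
3: (15 − 28)²/28 = 169/28 = 6.0357
4: (36 − 25)²/25 = 121/25 = 4.8400
5: (29 − 37)²/37 = 64/37 = 1.7297
6: (40 − 28)²/28 = 144/28 = 5.1429
7: (84 − 65)²/65 = 361/65 = 5.5538
The largest term is for 3: 6.036.

3, 6.036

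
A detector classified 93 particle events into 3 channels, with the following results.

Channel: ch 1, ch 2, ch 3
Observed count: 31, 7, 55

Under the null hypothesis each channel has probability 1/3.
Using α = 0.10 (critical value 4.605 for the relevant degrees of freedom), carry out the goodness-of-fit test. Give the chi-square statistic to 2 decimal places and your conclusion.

37.16; reject

Expected count for each of the 3 categories: 93/3 = 31.
ch 1: (31 − 31)²/31 = 0/31 = 0.000
ch 2: (7 − 31)²/31 = 576/31 = 18.581
ch 3: (55 − 31)²/31 = 576/31 = 18.581
Sum = 37.16
df = 2. Since 37.16 > 4.605, we reject H₀.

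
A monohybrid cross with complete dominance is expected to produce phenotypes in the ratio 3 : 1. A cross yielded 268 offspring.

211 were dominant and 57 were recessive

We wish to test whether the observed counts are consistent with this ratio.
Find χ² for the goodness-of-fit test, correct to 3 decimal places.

Ratio total = 4. Expected counts: 268×3/4 = 201, 268×1/4 = 67.
dominant: (211 − 201)²/201 = 100/201 = 0.4975
recessive: (57 − 67)²/67 = 100/67 = 1.4925
Sum = 1.990

1.990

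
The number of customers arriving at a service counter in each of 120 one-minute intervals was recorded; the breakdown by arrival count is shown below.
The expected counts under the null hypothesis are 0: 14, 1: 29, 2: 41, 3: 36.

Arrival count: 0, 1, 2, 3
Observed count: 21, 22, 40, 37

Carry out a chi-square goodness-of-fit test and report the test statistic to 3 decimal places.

χ² = (21−14)²/14 + (22−29)²/29 + (40−41)²/41 + (37−36)²/36
   = 3.5000 + 1.6897 + 0.0244 + 0.0278
Sum = 5.242

5.242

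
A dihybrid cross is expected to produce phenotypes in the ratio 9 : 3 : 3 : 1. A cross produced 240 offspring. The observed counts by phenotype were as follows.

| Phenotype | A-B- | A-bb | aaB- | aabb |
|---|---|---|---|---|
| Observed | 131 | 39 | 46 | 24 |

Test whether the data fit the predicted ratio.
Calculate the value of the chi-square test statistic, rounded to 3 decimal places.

6.341

Ratio total = 16. Expected counts: 240×9/16 = 135, 240×3/16 = 45, 240×3/16 = 45, 240×1/16 = 15.
A-B-: (131 − 135)²/135 = 16/135 = 0.1185
A-bb: (39 − 45)²/45 = 36/45 = 0.8000
aaB-: (46 − 45)²/45 = 1/45 = 0.0222
aabb: (24 − 15)²/15 = 81/15 = 5.4000
Sum = 6.341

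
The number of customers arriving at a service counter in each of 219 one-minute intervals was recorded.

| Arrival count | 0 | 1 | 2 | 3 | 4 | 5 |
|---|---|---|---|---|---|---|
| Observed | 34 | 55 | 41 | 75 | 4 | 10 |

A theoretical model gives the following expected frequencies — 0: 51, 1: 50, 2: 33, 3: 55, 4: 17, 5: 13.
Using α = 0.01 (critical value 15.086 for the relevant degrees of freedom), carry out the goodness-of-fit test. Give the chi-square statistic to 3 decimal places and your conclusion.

χ² = (34−51)²/51 + (55−50)²/50 + (41−33)²/33 + (75−55)²/55 + (4−17)²/17 + (10−13)²/13
   = 5.6667 + 0.5000 + 1.9394 + 7.2727 + 9.9412 + 0.6923
Sum = 26.012
df = 5. Since 26.012 > 15.086, we reject H₀.

26.012; reject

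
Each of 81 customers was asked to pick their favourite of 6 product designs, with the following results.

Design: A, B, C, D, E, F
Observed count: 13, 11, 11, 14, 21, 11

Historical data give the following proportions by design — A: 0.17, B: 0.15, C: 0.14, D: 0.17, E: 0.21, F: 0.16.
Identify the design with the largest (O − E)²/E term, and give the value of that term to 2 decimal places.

E, 0.94

Expected counts E_i = n·p_i: 81×0.17 = 13.77, 81×0.15 = 12.15, 81×0.14 = 11.34, 81×0.17 = 13.77, 81×0.21 = 17.01, 81×0.16 = 12.96.
χ² = (13−13.77)²/13.77 + (11−12.15)²/12.15 + (11−11.34)²/11.34 + (14−13.77)²/13.77 + (21−17.01)²/17.01 + (11−12.96)²/12.96
   = 0.043 + 0.109 + 0.010 + 0.004 + 0.936 + 0.296
The largest term is for E: 0.94.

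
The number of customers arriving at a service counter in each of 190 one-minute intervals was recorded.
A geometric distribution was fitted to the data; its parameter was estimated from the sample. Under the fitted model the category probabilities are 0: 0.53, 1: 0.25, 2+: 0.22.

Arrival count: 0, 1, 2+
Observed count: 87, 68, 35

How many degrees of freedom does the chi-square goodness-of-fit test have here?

There are k = 3 categories and 1 parameter estimated from the data, so df = 3 − 1 − 1 = 1.

1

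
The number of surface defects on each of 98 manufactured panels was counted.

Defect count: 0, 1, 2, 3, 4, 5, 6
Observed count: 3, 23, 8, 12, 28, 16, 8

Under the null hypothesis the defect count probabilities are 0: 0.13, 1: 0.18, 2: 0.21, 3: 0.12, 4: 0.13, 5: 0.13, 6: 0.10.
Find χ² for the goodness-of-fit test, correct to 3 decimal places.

36.213

Expected counts E_i = n·p_i: 98×0.13 = 12.74, 98×0.18 = 17.64, 98×0.21 = 20.58, 98×0.12 = 11.76, 98×0.13 = 12.74, 98×0.13 = 12.74, 98×0.10 = 9.8.
χ² = (3−12.74)²/12.74 + (23−17.64)²/17.64 + (8−20.58)²/20.58 + (12−11.76)²/11.76 + (28−12.74)²/12.74 + (16−12.74)²/12.74 + (8−9.8)²/9.8
   = 7.4464 + 1.6287 + 7.6898 + 0.0049 + 18.2785 + 0.8342 + 0.3306
Sum = 36.213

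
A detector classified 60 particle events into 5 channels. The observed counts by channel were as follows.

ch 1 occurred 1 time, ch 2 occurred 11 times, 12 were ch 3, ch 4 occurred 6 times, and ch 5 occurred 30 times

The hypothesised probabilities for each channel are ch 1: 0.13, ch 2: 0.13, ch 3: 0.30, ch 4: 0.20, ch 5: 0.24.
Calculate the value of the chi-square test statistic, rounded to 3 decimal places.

29.141

Expected counts E_i = n·p_i: 60×0.13 = 7.8, 60×0.13 = 7.8, 60×0.30 = 18, 60×0.20 = 12, 60×0.24 = 14.4.
cat         O        E   (O−E)²/E
ch 1        1      7.8     5.9282
ch 2       11      7.8     1.3128
ch 3       12       18     2.0000
ch 4        6       12     3.0000
ch 5       30     14.4    16.9000
Sum = 29.141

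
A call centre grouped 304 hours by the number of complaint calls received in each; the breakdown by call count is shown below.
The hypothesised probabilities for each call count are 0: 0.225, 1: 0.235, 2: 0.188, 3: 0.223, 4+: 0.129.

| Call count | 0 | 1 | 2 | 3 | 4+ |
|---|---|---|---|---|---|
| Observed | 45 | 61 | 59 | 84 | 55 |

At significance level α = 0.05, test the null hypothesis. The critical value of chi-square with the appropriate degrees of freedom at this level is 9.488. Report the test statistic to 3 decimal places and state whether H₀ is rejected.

19.819; reject

Expected counts E_i = n·p_i: 304×0.225 = 68.4, 304×0.235 = 71.44, 304×0.188 = 57.152, 304×0.223 = 67.792, 304×0.129 = 39.216.
0: (45 − 68.4)²/68.4 = 547.56/68.4 = 8.0053
1: (61 − 71.44)²/71.44 = 108.9936/71.44 = 1.5257
2: (59 − 57.152)²/57.152 = 3.415104/57.152 = 0.0598
3: (84 − 67.792)²/67.792 = 262.699264/67.792 = 3.8751
4+: (55 − 39.216)²/39.216 = 249.134656/39.216 = 6.3529
Sum = 19.819
df = 4. Since 19.819 > 9.488, we reject H₀.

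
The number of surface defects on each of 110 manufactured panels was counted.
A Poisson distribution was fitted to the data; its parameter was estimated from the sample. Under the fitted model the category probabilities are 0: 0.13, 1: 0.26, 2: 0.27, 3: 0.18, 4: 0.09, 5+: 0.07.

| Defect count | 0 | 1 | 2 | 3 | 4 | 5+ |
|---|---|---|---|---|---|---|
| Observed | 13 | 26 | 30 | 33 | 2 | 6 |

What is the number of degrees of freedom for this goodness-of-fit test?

There are k = 6 categories and 1 parameter estimated from the data, so df = 6 − 1 − 1 = 4.

4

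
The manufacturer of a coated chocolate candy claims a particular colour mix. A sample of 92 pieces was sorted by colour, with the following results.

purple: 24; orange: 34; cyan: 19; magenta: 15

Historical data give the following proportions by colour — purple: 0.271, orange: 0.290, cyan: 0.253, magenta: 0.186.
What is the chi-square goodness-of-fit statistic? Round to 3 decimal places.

3.089

Expected counts E_i = n·p_i: 92×0.271 = 24.932, 92×0.290 = 26.68, 92×0.253 = 23.276, 92×0.186 = 17.112.
cat          O        E   (O−E)²/E
purple      24   24.932     0.0348
orange      34    26.68     2.0083
cyan        19   23.276     0.7855
magenta     15   17.112     0.2607
Sum = 3.089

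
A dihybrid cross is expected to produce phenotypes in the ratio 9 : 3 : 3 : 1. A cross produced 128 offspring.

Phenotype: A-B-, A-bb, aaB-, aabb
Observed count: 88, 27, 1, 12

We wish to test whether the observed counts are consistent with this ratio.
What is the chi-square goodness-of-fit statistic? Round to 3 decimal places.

Ratio total = 16. Expected counts: 128×9/16 = 72, 128×3/16 = 24, 128×3/16 = 24, 128×1/16 = 8.
χ² = (88−72)²/72 + (27−24)²/24 + (1−24)²/24 + (12−8)²/8
   = 3.5556 + 0.3750 + 22.0417 + 2.0000
Sum = 27.972

27.972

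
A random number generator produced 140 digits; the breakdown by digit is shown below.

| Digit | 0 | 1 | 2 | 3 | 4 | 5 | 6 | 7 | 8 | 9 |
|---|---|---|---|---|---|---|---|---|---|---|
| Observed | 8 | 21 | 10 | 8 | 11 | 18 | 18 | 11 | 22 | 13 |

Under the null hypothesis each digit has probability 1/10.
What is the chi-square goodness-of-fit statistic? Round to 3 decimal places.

Expected count for each of the 10 categories: 140/10 = 14.
χ² = (8−14)²/14 + (21−14)²/14 + (10−14)²/14 + (8−14)²/14 + (11−14)²/14 + (18−14)²/14 + (18−14)²/14 + (11−14)²/14 + (22−14)²/14 + (13−14)²/14
   = 2.5714 + 3.5000 + 1.1429 + 2.5714 + 0.6429 + 1.1429 + 1.1429 + 0.6429 + 4.5714 + 0.0714
Sum = 18.000

18.000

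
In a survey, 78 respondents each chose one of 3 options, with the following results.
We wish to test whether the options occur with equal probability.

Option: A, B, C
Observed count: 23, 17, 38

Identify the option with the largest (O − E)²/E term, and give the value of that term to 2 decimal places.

Expected count for each of the 3 categories: 78/3 = 26.
A: (23 − 26)²/26 = 9/26 = 0.346
B: (17 − 26)²/26 = 81/26 = 3.115
C: (38 − 26)²/26 = 144/26 = 5.538
The largest term is for C: 5.54.

C, 5.54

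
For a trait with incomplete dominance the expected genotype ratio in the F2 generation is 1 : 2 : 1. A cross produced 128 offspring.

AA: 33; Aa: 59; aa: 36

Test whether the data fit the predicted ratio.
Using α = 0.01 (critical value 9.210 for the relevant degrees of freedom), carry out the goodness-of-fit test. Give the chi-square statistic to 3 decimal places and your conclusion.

0.922; do not reject

Ratio total = 4. Expected counts: 128×1/4 = 32, 128×2/4 = 64, 128×1/4 = 32.
AA: (33 − 32)²/32 = 1/32 = 0.0313
Aa: (59 − 64)²/64 = 25/64 = 0.3906
aa: (36 − 32)²/32 = 16/32 = 0.5000
Sum = 0.922
df = 2. Since 0.922 < 9.210, we do not reject H₀.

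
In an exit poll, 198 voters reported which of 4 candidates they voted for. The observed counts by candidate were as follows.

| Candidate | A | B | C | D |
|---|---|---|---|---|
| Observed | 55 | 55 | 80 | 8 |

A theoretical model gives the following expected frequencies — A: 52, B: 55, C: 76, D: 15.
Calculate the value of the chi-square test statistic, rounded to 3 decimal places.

3.650

cat         O        E   (O−E)²/E
A          55       52     0.1731
B          55       55     0.0000
C          80       76     0.2105
D           8       15     3.2667
Sum = 3.650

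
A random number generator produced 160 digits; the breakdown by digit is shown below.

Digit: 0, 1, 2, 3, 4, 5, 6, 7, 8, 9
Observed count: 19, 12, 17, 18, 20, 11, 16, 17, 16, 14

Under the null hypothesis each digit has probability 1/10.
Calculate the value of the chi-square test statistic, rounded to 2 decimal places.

4.75

Under H₀ each category has probability 1/10, so each expected count is 160/10 = 16.
χ² = (19−16)²/16 + (12−16)²/16 + (17−16)²/16 + (18−16)²/16 + (20−16)²/16 + (11−16)²/16 + (16−16)²/16 + (17−16)²/16 + (16−16)²/16 + (14−16)²/16
   = 0.563 + 1.000 + 0.063 + 0.250 + 1.000 + 1.563 + 0.000 + 0.063 + 0.000 + 0.250
Sum = 4.75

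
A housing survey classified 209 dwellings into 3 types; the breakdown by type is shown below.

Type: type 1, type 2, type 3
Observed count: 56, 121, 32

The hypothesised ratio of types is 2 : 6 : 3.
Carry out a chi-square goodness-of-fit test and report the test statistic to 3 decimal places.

19.921

Ratio total = 11. Expected counts: 209×2/11 = 38, 209×6/11 = 114, 209×3/11 = 57.
type 1: (56 − 38)²/38 = 324/38 = 8.5263
type 2: (121 − 114)²/114 = 49/114 = 0.4298
type 3: (32 − 57)²/57 = 625/57 = 10.9649
Sum = 19.921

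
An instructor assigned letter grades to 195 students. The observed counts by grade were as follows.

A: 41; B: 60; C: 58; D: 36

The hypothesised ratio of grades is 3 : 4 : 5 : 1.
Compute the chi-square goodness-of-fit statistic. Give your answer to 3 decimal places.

Ratio total = 13. Expected counts: 195×3/13 = 45, 195×4/13 = 60, 195×5/13 = 75, 195×1/13 = 15.
χ² = (41−45)²/45 + (60−60)²/60 + (58−75)²/75 + (36−15)²/15
   = 0.3556 + 0.0000 + 3.8533 + 29.4000
Sum = 33.609

33.609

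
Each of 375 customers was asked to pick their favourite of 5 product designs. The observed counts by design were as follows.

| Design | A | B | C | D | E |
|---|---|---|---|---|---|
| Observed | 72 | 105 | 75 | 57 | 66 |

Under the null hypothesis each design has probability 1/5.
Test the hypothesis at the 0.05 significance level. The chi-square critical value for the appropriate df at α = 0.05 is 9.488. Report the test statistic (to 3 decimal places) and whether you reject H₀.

Expected count for each of the 5 categories: 375/5 = 75.
cat         O        E   (O−E)²/E
A          72       75     0.1200
B         105       75    12.0000
C          75       75     0.0000
D          57       75     4.3200
E          66       75     1.0800
Sum = 17.520
df = 4. Since 17.520 > 9.488, we reject H₀.

17.520; reject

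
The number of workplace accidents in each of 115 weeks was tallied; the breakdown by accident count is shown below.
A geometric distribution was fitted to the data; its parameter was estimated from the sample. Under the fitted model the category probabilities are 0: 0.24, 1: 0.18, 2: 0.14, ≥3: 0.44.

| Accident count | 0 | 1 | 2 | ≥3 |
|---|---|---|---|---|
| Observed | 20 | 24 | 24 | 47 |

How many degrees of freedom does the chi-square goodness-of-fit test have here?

2

There are k = 4 categories and 1 parameter estimated from the data, so df = 4 − 1 − 1 = 2.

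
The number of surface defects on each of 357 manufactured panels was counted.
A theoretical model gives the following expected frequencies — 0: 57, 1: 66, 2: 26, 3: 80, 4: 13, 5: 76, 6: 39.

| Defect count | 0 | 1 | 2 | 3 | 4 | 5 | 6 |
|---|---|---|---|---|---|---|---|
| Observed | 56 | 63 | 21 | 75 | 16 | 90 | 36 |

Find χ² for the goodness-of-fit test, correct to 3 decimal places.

χ² = (56−57)²/57 + (63−66)²/66 + (21−26)²/26 + (75−80)²/80 + (16−13)²/13 + (90−76)²/76 + (36−39)²/39
   = 0.0175 + 0.1364 + 0.9615 + 0.3125 + 0.6923 + 2.5789 + 0.2308
Sum = 4.930

4.930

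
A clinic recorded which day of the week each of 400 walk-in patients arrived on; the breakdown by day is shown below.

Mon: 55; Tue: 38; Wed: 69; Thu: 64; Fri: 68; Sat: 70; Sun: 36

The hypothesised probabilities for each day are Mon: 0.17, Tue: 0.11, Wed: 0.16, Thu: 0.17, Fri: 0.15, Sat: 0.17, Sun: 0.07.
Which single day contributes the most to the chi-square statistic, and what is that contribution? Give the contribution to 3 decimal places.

Mon, 2.485

Expected counts E_i = n·p_i: 400×0.17 = 68, 400×0.11 = 44, 400×0.16 = 64, 400×0.17 = 68, 400×0.15 = 60, 400×0.17 = 68, 400×0.07 = 28.
cat         O        E   (O−E)²/E
Mon        55       68     2.4853
Tue        38       44     0.8182
Wed        69       64     0.3906
Thu        64       68     0.2353
Fri        68       60     1.0667
Sat        70       68     0.0588
Sun        36       28     2.2857
The largest term is for Mon: 2.485.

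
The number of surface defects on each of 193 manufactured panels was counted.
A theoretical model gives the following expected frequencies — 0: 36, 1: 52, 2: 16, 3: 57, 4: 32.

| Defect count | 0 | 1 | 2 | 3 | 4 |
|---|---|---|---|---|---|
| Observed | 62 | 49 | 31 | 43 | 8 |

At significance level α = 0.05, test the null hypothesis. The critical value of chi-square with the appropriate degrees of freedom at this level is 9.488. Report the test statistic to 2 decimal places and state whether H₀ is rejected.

54.45; reject

cat         O        E   (O−E)²/E
0          62       36     18.778
1          49       52      0.173
2          31       16     14.063
3          43       57      3.439
4           8       32     18.000
Sum = 54.45
df = 4. Since 54.45 > 9.488, we reject H₀.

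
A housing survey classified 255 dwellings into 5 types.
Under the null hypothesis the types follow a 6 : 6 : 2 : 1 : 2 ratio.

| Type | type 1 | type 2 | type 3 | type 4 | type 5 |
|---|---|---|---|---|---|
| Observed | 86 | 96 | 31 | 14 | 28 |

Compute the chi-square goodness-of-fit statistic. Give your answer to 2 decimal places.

0.81

Ratio total = 17. Expected counts: 255×6/17 = 90, 255×6/17 = 90, 255×2/17 = 30, 255×1/17 = 15, 255×2/17 = 30.
χ² = (86−90)²/90 + (96−90)²/90 + (31−30)²/30 + (14−15)²/15 + (28−30)²/30
   = 0.178 + 0.400 + 0.033 + 0.067 + 0.133
Sum = 0.81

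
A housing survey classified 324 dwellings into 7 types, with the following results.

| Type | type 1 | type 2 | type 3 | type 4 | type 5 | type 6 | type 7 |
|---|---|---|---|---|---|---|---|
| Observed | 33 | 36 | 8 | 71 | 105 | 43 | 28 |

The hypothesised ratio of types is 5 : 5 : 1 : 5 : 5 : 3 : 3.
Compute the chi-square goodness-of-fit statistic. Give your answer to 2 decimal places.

Ratio total = 27. Expected counts: 324×5/27 = 60, 324×5/27 = 60, 324×1/27 = 12, 324×5/27 = 60, 324×5/27 = 60, 324×3/27 = 36, 324×3/27 = 36.
cat         O        E   (O−E)²/E
type 1     33       60     12.150
type 2     36       60      9.600
type 3      8       12      1.333
type 4     71       60      2.017
type 5    105       60     33.750
type 6     43       36      1.361
type 7     28       36      1.778
Sum = 61.99

61.99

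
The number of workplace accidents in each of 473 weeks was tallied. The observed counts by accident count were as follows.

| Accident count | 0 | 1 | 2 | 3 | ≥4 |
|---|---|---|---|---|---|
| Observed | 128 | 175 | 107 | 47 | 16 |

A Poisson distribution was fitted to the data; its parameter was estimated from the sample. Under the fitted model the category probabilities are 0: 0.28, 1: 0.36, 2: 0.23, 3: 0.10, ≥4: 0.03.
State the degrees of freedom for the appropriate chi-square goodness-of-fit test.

There are k = 5 categories and 1 parameter estimated from the data, so df = 5 − 1 − 1 = 3.

3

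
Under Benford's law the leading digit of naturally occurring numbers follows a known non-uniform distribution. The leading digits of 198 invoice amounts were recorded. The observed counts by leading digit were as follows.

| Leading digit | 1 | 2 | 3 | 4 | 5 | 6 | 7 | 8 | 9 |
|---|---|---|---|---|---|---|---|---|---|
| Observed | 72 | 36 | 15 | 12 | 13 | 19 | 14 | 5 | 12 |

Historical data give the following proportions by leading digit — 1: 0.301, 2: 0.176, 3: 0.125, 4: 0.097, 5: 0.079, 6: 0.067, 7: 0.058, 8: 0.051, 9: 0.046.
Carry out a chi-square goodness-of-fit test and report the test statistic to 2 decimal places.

16.13

Expected counts E_i = n·p_i: 198×0.301 = 59.598, 198×0.176 = 34.848, 198×0.125 = 24.75, 198×0.097 = 19.206, 198×0.079 = 15.642, 198×0.067 = 13.266, 198×0.058 = 11.484, 198×0.051 = 10.098, 198×0.046 = 9.108.
χ² = (72−59.598)²/59.598 + (36−34.848)²/34.848 + (15−24.75)²/24.75 + (12−19.206)²/19.206 + (13−15.642)²/15.642 + (19−13.266)²/13.266 + (14−11.484)²/11.484 + (5−10.098)²/10.098 + (12−9.108)²/9.108
   = 2.581 + 0.038 + 3.841 + 2.704 + 0.446 + 2.478 + 0.551 + 2.574 + 0.918
Sum = 16.13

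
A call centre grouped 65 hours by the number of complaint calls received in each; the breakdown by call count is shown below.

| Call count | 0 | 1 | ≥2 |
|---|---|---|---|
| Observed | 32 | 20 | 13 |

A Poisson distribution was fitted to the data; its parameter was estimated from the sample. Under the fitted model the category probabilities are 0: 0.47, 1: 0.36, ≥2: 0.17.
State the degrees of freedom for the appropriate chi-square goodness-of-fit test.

1

There are k = 3 categories and 1 parameter estimated from the data, so df = 3 − 1 − 1 = 1.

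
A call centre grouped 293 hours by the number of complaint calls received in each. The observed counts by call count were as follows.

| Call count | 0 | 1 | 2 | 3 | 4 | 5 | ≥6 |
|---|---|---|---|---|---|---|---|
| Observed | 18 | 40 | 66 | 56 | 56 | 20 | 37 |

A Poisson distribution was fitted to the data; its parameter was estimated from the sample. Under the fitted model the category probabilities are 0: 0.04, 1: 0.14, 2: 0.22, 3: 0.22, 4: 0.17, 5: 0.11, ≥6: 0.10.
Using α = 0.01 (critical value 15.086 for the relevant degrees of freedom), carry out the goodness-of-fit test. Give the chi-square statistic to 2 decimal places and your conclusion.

Expected counts E_i = n·p_i: 293×0.04 = 11.72, 293×0.14 = 41.02, 293×0.22 = 64.46, 293×0.22 = 64.46, 293×0.17 = 49.81, 293×0.11 = 32.23, 293×0.10 = 29.3.
cat         O        E   (O−E)²/E
0          18    11.72      3.365
1          40    41.02      0.025
2          66    64.46      0.037
3          56    64.46      1.110
4          56    49.81      0.769
5          20    32.23      4.641
≥6         37     29.3      2.024
Sum = 11.97
df = 5. Since 11.97 < 15.086, we do not reject H₀.

11.97; do not reject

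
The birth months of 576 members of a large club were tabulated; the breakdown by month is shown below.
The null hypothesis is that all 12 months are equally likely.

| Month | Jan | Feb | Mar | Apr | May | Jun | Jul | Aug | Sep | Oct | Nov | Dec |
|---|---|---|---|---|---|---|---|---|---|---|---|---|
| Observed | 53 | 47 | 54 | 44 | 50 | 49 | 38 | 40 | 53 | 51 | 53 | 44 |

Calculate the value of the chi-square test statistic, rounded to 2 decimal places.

Expected count for each of the 12 categories: 576/12 = 48.
χ² = (53−48)²/48 + (47−48)²/48 + (54−48)²/48 + (44−48)²/48 + (50−48)²/48 + (49−48)²/48 + (38−48)²/48 + (40−48)²/48 + (53−48)²/48 + (51−48)²/48 + (53−48)²/48 + (44−48)²/48
   = 0.521 + 0.021 + 0.750 + 0.333 + 0.083 + 0.021 + 2.083 + 1.333 + 0.521 + 0.188 + 0.521 + 0.333
Sum = 6.71

6.71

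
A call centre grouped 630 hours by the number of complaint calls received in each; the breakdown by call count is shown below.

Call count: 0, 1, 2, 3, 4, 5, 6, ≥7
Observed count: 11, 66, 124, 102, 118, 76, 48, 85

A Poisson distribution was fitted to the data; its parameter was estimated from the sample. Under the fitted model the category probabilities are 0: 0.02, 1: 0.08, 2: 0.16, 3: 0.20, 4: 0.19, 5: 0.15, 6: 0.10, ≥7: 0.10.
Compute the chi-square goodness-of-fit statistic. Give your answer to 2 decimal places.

Expected counts E_i = n·p_i: 630×0.02 = 12.6, 630×0.08 = 50.4, 630×0.16 = 100.8, 630×0.20 = 126, 630×0.19 = 119.7, 630×0.15 = 94.5, 630×0.10 = 63, 630×0.10 = 63.
0: (11 − 12.6)²/12.6 = 2.56/12.6 = 0.203
1: (66 − 50.4)²/50.4 = 243.36/50.4 = 4.829
2: (124 − 100.8)²/100.8 = 538.24/100.8 = 5.340
3: (102 − 126)²/126 = 576/126 = 4.571
4: (118 − 119.7)²/119.7 = 2.89/119.7 = 0.024
5: (76 − 94.5)²/94.5 = 342.25/94.5 = 3.622
6: (48 − 63)²/63 = 225/63 = 3.571
≥7: (85 − 63)²/63 = 484/63 = 7.683
Sum = 29.84

29.84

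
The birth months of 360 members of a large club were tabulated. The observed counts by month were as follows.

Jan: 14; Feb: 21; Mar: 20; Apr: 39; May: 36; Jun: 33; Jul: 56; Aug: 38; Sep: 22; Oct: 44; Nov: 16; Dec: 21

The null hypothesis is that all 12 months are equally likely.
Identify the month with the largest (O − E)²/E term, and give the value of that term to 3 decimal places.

Jul, 22.533

Under H₀ each category has probability 1/12, so each expected count is 360/12 = 30.
cat         O        E   (O−E)²/E
Jan        14       30     8.5333
Feb        21       30     2.7000
Mar        20       30     3.3333
Apr        39       30     2.7000
May        36       30     1.2000
Jun        33       30     0.3000
Jul        56       30    22.5333
Aug        38       30     2.1333
Sep        22       30     2.1333
Oct        44       30     6.5333
Nov        16       30     6.5333
Dec        21       30     2.7000
The largest term is for Jul: 22.533.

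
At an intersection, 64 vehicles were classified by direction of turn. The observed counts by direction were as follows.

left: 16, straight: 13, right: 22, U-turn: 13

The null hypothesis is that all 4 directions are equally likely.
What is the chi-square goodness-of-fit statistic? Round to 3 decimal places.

3.375

Under H₀ each category has probability 1/4, so each expected count is 64/4 = 16.
left: (16 − 16)²/16 = 0/16 = 0.0000
straight: (13 − 16)²/16 = 9/16 = 0.5625
right: (22 − 16)²/16 = 36/16 = 2.2500
U-turn: (13 − 16)²/16 = 9/16 = 0.5625
Sum = 3.375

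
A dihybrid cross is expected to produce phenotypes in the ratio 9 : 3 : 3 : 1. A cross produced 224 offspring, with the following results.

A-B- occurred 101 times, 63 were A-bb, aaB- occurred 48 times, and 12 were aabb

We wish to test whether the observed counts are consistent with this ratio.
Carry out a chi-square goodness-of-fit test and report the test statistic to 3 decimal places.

Ratio total = 16. Expected counts: 224×9/16 = 126, 224×3/16 = 42, 224×3/16 = 42, 224×1/16 = 14.
A-B-: (101 − 126)²/126 = 625/126 = 4.9603
A-bb: (63 − 42)²/42 = 441/42 = 10.5000
aaB-: (48 − 42)²/42 = 36/42 = 0.8571
aabb: (12 − 14)²/14 = 4/14 = 0.2857
Sum = 16.603

16.603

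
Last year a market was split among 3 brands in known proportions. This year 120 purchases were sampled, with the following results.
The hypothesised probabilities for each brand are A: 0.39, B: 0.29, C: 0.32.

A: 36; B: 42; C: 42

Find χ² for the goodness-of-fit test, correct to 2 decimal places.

4.32

Expected counts E_i = n·p_i: 120×0.39 = 46.8, 120×0.29 = 34.8, 120×0.32 = 38.4.
χ² = (36−46.8)²/46.8 + (42−34.8)²/34.8 + (42−38.4)²/38.4
   = 2.492 + 1.490 + 0.338
Sum = 4.32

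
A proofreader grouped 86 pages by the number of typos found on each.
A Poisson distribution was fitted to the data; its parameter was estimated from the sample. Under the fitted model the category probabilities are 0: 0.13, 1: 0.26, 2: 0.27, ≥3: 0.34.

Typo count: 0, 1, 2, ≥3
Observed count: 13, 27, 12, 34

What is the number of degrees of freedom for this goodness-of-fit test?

There are k = 4 categories and 1 parameter estimated from the data, so df = 4 − 1 − 1 = 2.

2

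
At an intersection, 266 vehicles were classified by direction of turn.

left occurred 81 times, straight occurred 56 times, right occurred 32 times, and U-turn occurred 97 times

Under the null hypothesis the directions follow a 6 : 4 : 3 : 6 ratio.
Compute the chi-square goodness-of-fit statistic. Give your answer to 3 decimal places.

4.500

Ratio total = 19. Expected counts: 266×6/19 = 84, 266×4/19 = 56, 266×3/19 = 42, 266×6/19 = 84.
left: (81 − 84)²/84 = 9/84 = 0.1071
straight: (56 − 56)²/56 = 0/56 = 0.0000
right: (32 − 42)²/42 = 100/42 = 2.3810
U-turn: (97 − 84)²/84 = 169/84 = 2.0119
Sum = 4.500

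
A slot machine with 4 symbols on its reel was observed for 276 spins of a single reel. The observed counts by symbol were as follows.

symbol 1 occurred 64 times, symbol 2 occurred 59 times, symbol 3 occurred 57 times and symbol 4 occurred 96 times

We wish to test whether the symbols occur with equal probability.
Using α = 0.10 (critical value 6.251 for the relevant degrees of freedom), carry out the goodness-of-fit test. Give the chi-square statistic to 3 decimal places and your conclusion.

Expected count for each of the 4 categories: 276/4 = 69.
symbol 1: (64 − 69)²/69 = 25/69 = 0.3623
symbol 2: (59 − 69)²/69 = 100/69 = 1.4493
symbol 3: (57 − 69)²/69 = 144/69 = 2.0870
symbol 4: (96 − 69)²/69 = 729/69 = 10.5652
Sum = 14.464
df = 3. Since 14.464 > 6.251, we reject H₀.

14.464; reject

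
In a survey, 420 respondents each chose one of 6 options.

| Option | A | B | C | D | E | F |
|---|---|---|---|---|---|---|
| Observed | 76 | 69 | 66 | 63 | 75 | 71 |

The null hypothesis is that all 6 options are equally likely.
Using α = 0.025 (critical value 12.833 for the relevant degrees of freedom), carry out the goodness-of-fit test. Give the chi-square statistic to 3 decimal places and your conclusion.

1.829; do not reject

Under H₀ each category has probability 1/6, so each expected count is 420/6 = 70.
cat         O        E   (O−E)²/E
A          76       70     0.5143
B          69       70     0.0143
C          66       70     0.2286
D          63       70     0.7000
E          75       70     0.3571
F          71       70     0.0143
Sum = 1.829
df = 5. Since 1.829 < 12.833, we do not reject H₀.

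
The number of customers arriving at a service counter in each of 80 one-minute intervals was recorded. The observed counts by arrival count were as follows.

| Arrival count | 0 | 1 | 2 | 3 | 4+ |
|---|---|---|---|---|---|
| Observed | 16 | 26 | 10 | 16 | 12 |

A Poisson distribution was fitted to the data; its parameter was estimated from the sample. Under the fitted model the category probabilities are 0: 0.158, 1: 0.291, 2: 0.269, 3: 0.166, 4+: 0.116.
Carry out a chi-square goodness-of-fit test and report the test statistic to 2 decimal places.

Expected counts E_i = n·p_i: 80×0.158 = 12.64, 80×0.291 = 23.28, 80×0.269 = 21.52, 80×0.166 = 13.28, 80×0.116 = 9.28.
0: (16 − 12.64)²/12.64 = 11.2896/12.64 = 0.893
1: (26 − 23.28)²/23.28 = 7.3984/23.28 = 0.318
2: (10 − 21.52)²/21.52 = 132.7104/21.52 = 6.167
3: (16 − 13.28)²/13.28 = 7.3984/13.28 = 0.557
4+: (12 − 9.28)²/9.28 = 7.3984/9.28 = 0.797
Sum = 8.73

8.73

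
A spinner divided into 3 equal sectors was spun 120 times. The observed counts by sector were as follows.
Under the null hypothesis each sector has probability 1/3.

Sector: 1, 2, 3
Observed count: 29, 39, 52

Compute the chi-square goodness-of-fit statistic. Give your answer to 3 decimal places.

6.650

Expected count for each of the 3 categories: 120/3 = 40.
χ² = (29−40)²/40 + (39−40)²/40 + (52−40)²/40
   = 3.0250 + 0.0250 + 3.6000
Sum = 6.650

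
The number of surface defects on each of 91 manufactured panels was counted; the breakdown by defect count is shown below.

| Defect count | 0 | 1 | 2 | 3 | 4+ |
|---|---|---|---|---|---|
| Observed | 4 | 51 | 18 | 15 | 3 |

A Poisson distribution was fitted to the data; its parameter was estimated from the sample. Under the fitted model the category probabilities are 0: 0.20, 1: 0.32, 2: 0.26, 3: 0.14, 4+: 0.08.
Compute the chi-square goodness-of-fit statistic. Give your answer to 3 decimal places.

Expected counts E_i = n·p_i: 91×0.20 = 18.2, 91×0.32 = 29.12, 91×0.26 = 23.66, 91×0.14 = 12.74, 91×0.08 = 7.28.
0: (4 − 18.2)²/18.2 = 201.64/18.2 = 11.0791
1: (51 − 29.12)²/29.12 = 478.7344/29.12 = 16.4401
2: (18 − 23.66)²/23.66 = 32.0356/23.66 = 1.3540
3: (15 − 12.74)²/12.74 = 5.1076/12.74 = 0.4009
4+: (3 − 7.28)²/7.28 = 18.3184/7.28 = 2.5163
Sum = 31.790

31.790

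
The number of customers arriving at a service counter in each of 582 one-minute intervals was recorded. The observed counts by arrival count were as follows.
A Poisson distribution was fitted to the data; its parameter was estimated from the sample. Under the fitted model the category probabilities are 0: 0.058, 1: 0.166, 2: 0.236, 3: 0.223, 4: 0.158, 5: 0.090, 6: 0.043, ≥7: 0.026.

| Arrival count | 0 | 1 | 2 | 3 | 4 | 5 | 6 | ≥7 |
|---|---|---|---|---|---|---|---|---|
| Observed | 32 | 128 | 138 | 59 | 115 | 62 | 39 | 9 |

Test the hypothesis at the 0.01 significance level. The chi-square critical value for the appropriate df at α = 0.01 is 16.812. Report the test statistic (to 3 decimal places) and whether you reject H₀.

66.728; reject

Expected counts E_i = n·p_i: 582×0.058 = 33.756, 582×0.166 = 96.612, 582×0.236 = 137.352, 582×0.223 = 129.786, 582×0.158 = 91.956, 582×0.090 = 52.38, 582×0.043 = 25.026, 582×0.026 = 15.132.
0: (32 − 33.756)²/33.756 = 3.083536/33.756 = 0.0913
1: (128 − 96.612)²/96.612 = 985.206544/96.612 = 10.1976
2: (138 − 137.352)²/137.352 = 0.419904/137.352 = 0.0031
3: (59 − 129.786)²/129.786 = 5010.657796/129.786 = 38.6071
4: (115 − 91.956)²/91.956 = 531.025936/91.956 = 5.7748
5: (62 − 52.38)²/52.38 = 92.5444/52.38 = 1.7668
6: (39 − 25.026)²/25.026 = 195.272676/25.026 = 7.8028
≥7: (9 − 15.132)²/15.132 = 37.601424/15.132 = 2.4849
Sum = 66.728
df = 6. Since 66.728 > 16.812, we reject H₀.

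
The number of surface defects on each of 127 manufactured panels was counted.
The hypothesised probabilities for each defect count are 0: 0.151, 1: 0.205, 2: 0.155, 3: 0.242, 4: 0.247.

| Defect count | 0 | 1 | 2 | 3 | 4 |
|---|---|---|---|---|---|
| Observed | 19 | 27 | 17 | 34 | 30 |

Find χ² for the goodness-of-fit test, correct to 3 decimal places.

0.810

Expected counts E_i = n·p_i: 127×0.151 = 19.177, 127×0.205 = 26.035, 127×0.155 = 19.685, 127×0.242 = 30.734, 127×0.247 = 31.369.
0: (19 − 19.177)²/19.177 = 0.031329/19.177 = 0.0016
1: (27 − 26.035)²/26.035 = 0.931225/26.035 = 0.0358
2: (17 − 19.685)²/19.685 = 7.209225/19.685 = 0.3662
3: (34 − 30.734)²/30.734 = 10.666756/30.734 = 0.3471
4: (30 − 31.369)²/31.369 = 1.874161/31.369 = 0.0597
Sum = 0.810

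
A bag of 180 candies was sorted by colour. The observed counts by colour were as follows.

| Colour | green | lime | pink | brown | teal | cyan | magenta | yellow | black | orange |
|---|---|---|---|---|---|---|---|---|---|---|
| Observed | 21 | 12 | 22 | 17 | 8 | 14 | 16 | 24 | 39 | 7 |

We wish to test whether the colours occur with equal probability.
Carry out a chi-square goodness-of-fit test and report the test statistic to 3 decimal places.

43.333

Under H₀ each category has probability 1/10, so each expected count is 180/10 = 18.
cat          O        E   (O−E)²/E
green       21       18     0.5000
lime        12       18     2.0000
pink        22       18     0.8889
brown       17       18     0.0556
teal         8       18     5.5556
cyan        14       18     0.8889
magenta     16       18     0.2222
yellow      24       18     2.0000
black       39       18    24.5000
orange       7       18     6.7222
Sum = 43.333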